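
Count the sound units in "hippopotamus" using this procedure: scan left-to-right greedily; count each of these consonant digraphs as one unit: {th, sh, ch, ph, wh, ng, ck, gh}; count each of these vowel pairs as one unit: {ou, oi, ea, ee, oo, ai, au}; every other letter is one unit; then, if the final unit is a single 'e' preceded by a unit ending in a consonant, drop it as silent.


Word: "hippopotamus" (12 letters)
Left-to-right scan:
  [1] 'h' (letter)
  [2] 'i' (letter)
  [3] 'p' (letter)
  [4] 'p' (letter)
  [5] 'o' (letter)
  [6] 'p' (letter)
  [7] 'o' (letter)
  [8] 't' (letter)
  [9] 'a' (letter)
  [10] 'm' (letter)
  [11] 'u' (letter)
  [12] 's' (letter)
Units from scan: 12
Sound units = 12 units


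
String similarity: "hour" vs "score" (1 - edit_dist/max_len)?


Word 1: "hour" (length 4)
Word 2: "score" (length 5)
One optimal edit sequence:
  1. insert 's'  (+1)
  2. substitute 'h' -> 'c'  (+1)
  3. keep 'o'
  4. substitute 'u' -> 'r'  (+1)
  5. substitute 'r' -> 'e'  (+1)
Edit distance = 4
Max length = max(4, 5) = 5
Similarity = 1 - 4/5
= 0.2000


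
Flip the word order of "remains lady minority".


Original: "remains lady minority"
Words (1..n): remains | lady | minority
Reversed (n..1): minority | lady | remains
Result = "minority lady remains"


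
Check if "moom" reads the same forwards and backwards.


Word: "moom"
Reversed: "moom"
Forward == Backward? moom == moom
Palindrome = Yes


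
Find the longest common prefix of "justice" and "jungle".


Word 1: "justice"
Word 2: "jungle"
Comparing from start:
  Pos 0: 'j' == 'j'
  Pos 1: 'u' == 'u'
  Pos 2: 's' != 'n' (stop)
LCP = "ju" (length 2)


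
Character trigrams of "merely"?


Word: "merely" (length 6)
Number of trigrams = 6 - 3 + 1 = 4
  Position 0: "mer"
  Position 1: "ere"
  Position 2: "rel"
  Position 3: "ely"
Trigrams = "mer", "ere", "rel", "ely"


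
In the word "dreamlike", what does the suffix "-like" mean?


Suffix: -like
Example: dreamlike (dream + -like)
Meaning = resembling


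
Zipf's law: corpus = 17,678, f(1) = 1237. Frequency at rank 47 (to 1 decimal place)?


Zipf's law: f(r) = f(1) / r
f(1) = 1237
f(47) = 1237 / 47
= 26.3 occurrences


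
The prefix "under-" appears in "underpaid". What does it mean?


Prefix: under-
Example: underpaid = under- + paid
Meaning = insufficient


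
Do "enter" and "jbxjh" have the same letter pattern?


Pattern of "enter": [0, 1, 2, 0, 3]
Pattern of "jbxjh": [0, 1, 2, 0, 3]
Patterns match
Same pattern = Yes


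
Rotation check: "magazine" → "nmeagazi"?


Word: "magazine", Candidate: "nmeagazi"
Method: check if candidate is substring of word+word
"magazinemagazine" contains "nmeagazi"? No
Is rotation = No


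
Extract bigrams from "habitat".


Word: "habitat" (length 7)
Number of bigrams = 7 - 2 + 1 = 6
  Position 0: "ha"
  Position 1: "ab"
  Position 2: "bi"
  Position 3: "it"
  Position 4: "ta"
  Position 5: "at"
Bigrams = "ha", "ab", "bi", "it", "ta", "at"


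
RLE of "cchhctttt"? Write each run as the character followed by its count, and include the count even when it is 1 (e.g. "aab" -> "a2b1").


String: "cchhctttt"
Scanning for consecutive runs:
  'c' x 2
  'h' x 2
  'c' x 1
  't' x 4
RLE = "c2h2c1t4"


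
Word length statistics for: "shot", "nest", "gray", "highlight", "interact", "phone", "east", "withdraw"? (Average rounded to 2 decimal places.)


Lengths: "shot"=4, "nest"=4, "gray"=4, "highlight"=9, "interact"=8, "phone"=5, "east"=4, "withdraw"=8
Sum = 46, Count = 8
Average = 46/8 = 5.75
= avg=5.75, min=4, max=9


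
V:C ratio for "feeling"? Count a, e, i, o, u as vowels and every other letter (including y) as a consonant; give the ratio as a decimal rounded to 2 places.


Word: "feeling"
Vowels (a,e,i,o,u): 3
Consonants: 4
Ratio = 3/4
= 0.75


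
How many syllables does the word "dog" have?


Word: "dog"
Syllable breakdown: dog
Counting: 1 part
= 1 syllable


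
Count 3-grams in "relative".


Word: "relative" (length 8)
Number of 3-grams = length - 3 + 1 = 8 - 3 + 1
= 6


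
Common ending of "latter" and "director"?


Word 1: "latter"
Word 2: "director"
Comparing from end:
  Pos -1: 'r' == 'r'
  Pos -2: 'e' != 'o' (stop)
LCS = "r" (length 1)


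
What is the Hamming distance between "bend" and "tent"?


Comparing character by character (same length = 4):
  Pos 0: 'b' vs 't' !=
  Pos 1: 'e' vs 'e' =
  Pos 2: 'n' vs 'n' =
  Pos 3: 'd' vs 't' !=
Hamming distance = 2


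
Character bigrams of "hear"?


Word: "hear" (length 4)
Number of bigrams = 4 - 2 + 1 = 3
  Position 0: "he"
  Position 1: "ea"
  Position 2: "ar"
Bigrams = "he", "ea", "ar"


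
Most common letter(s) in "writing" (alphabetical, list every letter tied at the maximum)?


Word: "writing"
Letter counts:
  'g': 1
  'i': 2
  'n': 1
  'r': 1
  't': 1
  'w': 1
Maximum count = 2
Most frequent = 'i' (2 times each)


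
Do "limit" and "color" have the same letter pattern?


Pattern of "limit": [0, 1, 2, 1, 3]
Pattern of "color": [0, 1, 2, 1, 3]
Patterns match
Same pattern = Yes


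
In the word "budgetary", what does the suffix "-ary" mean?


Suffix: -ary
Example: budgetary (budget + -ary)
Meaning = relating to


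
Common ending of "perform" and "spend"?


Word 1: "perform"
Word 2: "spend"
Comparing from end:
  Pos -1: 'm' != 'd' (stop)
LCS = "" (length 0)


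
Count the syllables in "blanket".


Word: "blanket"
Syllable breakdown: blan / ket
Counting: 2 parts
= 2 syllables


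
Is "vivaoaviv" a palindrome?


Word: "vivaoaviv"
Reversed: "vivaoaviv"
Forward == Backward? vivaoaviv == vivaoaviv
Palindrome = Yes


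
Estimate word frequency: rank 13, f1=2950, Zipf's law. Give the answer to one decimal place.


Zipf's law: f(r) = f(1) / r
f(1) = 2950
f(13) = 2950 / 13
= 226.9 occurrences


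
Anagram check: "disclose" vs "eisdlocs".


Word 1: "disclose" → sorted: cdeiloss
Word 2: "eisdlocs" → sorted: cdeiloss
Same letters? cdeiloss == cdeiloss
Anagram = Yes


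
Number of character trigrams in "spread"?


Word: "spread" (length 6)
Number of 3-grams = length - 3 + 1 = 6 - 3 + 1
= 4


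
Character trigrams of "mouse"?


Word: "mouse" (length 5)
Number of trigrams = 5 - 3 + 1 = 3
  Position 0: "mou"
  Position 1: "ous"
  Position 2: "use"
Trigrams = "mou", "ous", "use"


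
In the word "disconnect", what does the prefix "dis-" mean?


Prefix: dis-
Example: disconnect (dis- + connect)
Meaning = not / opposite


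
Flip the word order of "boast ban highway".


Original: "boast ban highway"
Words (1..n): boast | ban | highway
Reversed (n..1): highway | ban | boast
Result = "highway ban boast"


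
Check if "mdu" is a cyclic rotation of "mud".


Word: "mud", Candidate: "mdu"
Method: check if candidate is substring of word+word
"mudmud" contains "mdu"? No
Is rotation = No


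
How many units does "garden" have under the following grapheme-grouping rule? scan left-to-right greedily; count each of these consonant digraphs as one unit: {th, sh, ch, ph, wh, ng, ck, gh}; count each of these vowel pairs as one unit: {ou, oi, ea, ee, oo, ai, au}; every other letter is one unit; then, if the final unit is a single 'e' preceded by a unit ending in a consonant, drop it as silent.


Word: "garden" (6 letters)
Left-to-right scan:
  1. 'g' (letter)
  2. 'a' (letter)
  3. 'r' (letter)
  4. 'd' (letter)
  5. 'e' (letter)
  6. 'n' (letter)
Units from scan: 6
Sound units = 6 units


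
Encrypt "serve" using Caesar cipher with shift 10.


Word: "serve"
Shift: 10
Each letter → (letter + shift) mod 26:
  's' (18) + 10 = 2 → 'c'
  'e' (4) + 10 = 14 → 'o'
  'r' (17) + 10 = 1 → 'b'
  'v' (21) + 10 = 5 → 'f'
  'e' (4) + 10 = 14 → 'o'
Result = "cobfo"


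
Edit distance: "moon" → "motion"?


Word 1: "moon" (length 4)
Word 2: "motion" (length 6)
One optimal edit sequence (insert/delete/substitute each cost 1):
  1. keep 'm'
  2. keep 'o'
  3. insert 't'  (+1)
  4. insert 'i'  (+1)
  5. keep 'o'
  6. keep 'n'
Total edit operations: 2
Edit distance = 2


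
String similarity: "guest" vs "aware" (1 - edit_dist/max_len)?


Word 1: "guest" (length 5)
Word 2: "aware" (length 5)
One optimal edit sequence:
  1. substitute 'g' -> 'a'  (+1)
  2. substitute 'u' -> 'w'  (+1)
  3. substitute 'e' -> 'a'  (+1)
  4. substitute 's' -> 'r'  (+1)
  5. substitute 't' -> 'e'  (+1)
Edit distance = 5
Max length = max(5, 5) = 5
Similarity = 1 - 5/5
= 0.0000


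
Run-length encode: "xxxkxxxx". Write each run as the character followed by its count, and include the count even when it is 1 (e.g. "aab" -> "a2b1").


String: "xxxkxxxx"
Scanning for consecutive runs:
  'x' x 3
  'k' x 1
  'x' x 4
RLE = "x3k1x4"


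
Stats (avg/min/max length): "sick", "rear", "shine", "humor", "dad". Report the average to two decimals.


Lengths: "sick"=4, "rear"=4, "shine"=5, "humor"=5, "dad"=3
Sum = 21, Count = 5
Average = 21/5 = 4.20
= avg=4.20, min=3, max=5


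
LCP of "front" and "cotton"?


Word 1: "front"
Word 2: "cotton"
Comparing from start:
  Pos 0: 'f' != 'c' (stop)
LCP = "" (length 0)


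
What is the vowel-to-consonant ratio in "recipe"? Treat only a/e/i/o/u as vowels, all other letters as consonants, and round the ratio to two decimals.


Word: "recipe"
Vowels (a,e,i,o,u): 3
Consonants: 3
Ratio = 3/3
= 1.00


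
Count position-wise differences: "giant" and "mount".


Comparing character by character (same length = 5):
  Pos 0: 'g' vs 'm' !=
  Pos 1: 'i' vs 'o' !=
  Pos 2: 'a' vs 'u' !=
  Pos 3: 'n' vs 'n' =
  Pos 4: 't' vs 't' =
Hamming distance = 3


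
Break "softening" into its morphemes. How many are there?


Word: "softening"
Morphemes: soft | -en | -ing
Each morpheme carries meaning
= 3 morphemes


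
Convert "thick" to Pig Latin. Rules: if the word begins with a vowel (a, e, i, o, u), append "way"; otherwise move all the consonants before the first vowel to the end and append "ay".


Word: "thick"
Starts with consonant(s) → move to end, add 'ay'
Consonant cluster: "th"
Pig Latin = "ickthay"


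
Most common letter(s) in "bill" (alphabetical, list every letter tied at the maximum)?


Word: "bill"
Letter counts:
  'b': 1
  'i': 1
  'l': 2
Maximum count = 2
Most frequent = 'l' (2 times each)


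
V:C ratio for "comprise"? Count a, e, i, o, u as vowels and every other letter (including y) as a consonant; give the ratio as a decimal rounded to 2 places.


Word: "comprise"
Vowels (a,e,i,o,u): 3
Consonants: 5
Ratio = 3/5
= 0.60


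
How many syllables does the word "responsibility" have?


Word: "responsibility"
Syllable breakdown: re-spon-si-bil-i-ty
Counting: 6 parts
= 6 syllables


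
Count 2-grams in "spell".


Word: "spell" (length 5)
Number of 2-grams = length - 2 + 1 = 5 - 2 + 1
= 4


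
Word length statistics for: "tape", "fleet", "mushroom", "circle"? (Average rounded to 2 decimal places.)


Lengths: "tape"=4, "fleet"=5, "mushroom"=8, "circle"=6
Sum = 23, Count = 4
Average = 23/4 = 5.75
= avg=5.75, min=4, max=8


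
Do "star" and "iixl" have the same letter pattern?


Pattern of "star": [0, 1, 2, 3]
Pattern of "iixl": [0, 0, 1, 2]
Patterns do not match
Same pattern = No


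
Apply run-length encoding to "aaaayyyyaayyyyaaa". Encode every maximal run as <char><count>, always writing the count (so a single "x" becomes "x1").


String: "aaaayyyyaayyyyaaa"
Scanning for consecutive runs:
  'a' x 4
  'y' x 4
  'a' x 2
  'y' x 4
  'a' x 3
RLE = "a4y4a2y4a3"


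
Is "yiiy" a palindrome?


Word: "yiiy"
Reversed: "yiiy"
Forward == Backward? yiiy == yiiy
Palindrome = Yes


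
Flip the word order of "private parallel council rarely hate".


Original: "private parallel council rarely hate"
Words (1..n): private | parallel | council | rarely | hate
Reversed (n..1): hate | rarely | council | parallel | private
Result = "hate rarely council parallel private"


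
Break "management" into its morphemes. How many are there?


Word: "management"
Morphemes: manage / -ment
Each morpheme carries meaning
= 2 morphemes


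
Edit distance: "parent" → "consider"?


Word 1: "parent" (length 6)
Word 2: "consider" (length 8)
One optimal edit sequence (insert/delete/substitute each cost 1):
  1. insert 'c'  (+1)
  2. insert 'o'  (+1)
  3. substitute 'p' -> 'n'  (+1)
  4. substitute 'a' -> 's'  (+1)
  5. substitute 'r' -> 'i'  (+1)
  6. substitute 'e' -> 'd'  (+1)
  7. substitute 'n' -> 'e'  (+1)
  8. substitute 't' -> 'r'  (+1)
Total edit operations: 8
Edit distance = 8


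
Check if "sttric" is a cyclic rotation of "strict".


Word: "strict", Candidate: "sttric"
Method: check if candidate is substring of word+word
"strictstrict" contains "sttric"? No
Is rotation = No


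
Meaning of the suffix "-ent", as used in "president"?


Suffix: -ent
Example: president (preside + -ent, with a spelling change)
Meaning = one who / that which


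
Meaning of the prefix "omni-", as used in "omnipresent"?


Prefix: omni-
Example: omnipresent = omni- + present
Meaning = all


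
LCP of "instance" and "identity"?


Word 1: "instance"
Word 2: "identity"
Comparing from start:
  Pos 0: 'i' == 'i'
  Pos 1: 'n' != 'd' (stop)
LCP = "i" (length 1)


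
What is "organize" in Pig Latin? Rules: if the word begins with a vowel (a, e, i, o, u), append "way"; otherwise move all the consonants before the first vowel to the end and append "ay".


Word: "organize"
Starts with vowel → add 'way'
Pig Latin = "organizeway"


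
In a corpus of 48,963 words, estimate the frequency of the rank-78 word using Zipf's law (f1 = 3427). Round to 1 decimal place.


Zipf's law: f(r) = f(1) / r
f(1) = 3427
f(78) = 3427 / 78
= 43.9 occurrences


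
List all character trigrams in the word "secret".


Word: "secret" (length 6)
Number of trigrams = 6 - 3 + 1 = 4
  Position 0: "sec"
  Position 1: "ecr"
  Position 2: "cre"
  Position 3: "ret"
Trigrams = "sec", "ecr", "cre", "ret"


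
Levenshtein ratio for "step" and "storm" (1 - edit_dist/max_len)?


Word 1: "step" (length 4)
Word 2: "storm" (length 5)
One optimal edit sequence:
  1. keep 's'
  2. keep 't'
  3. insert 'o'  (+1)
  4. substitute 'e' -> 'r'  (+1)
  5. substitute 'p' -> 'm'  (+1)
Edit distance = 3
Max length = max(4, 5) = 5
Similarity = 1 - 3/5
= 0.4000


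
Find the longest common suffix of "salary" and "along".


Word 1: "salary"
Word 2: "along"
Comparing from end:
  Pos -1: 'y' != 'g' (stop)
LCS = "" (length 0)


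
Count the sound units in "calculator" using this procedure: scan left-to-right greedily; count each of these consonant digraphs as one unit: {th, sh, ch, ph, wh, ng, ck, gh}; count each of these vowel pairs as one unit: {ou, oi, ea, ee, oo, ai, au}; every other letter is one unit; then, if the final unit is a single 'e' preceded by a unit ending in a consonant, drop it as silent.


Word: "calculator" (10 letters)
Left-to-right scan:
  [1] 'c' (letter)
  [2] 'a' (letter)
  [3] 'l' (letter)
  [4] 'c' (letter)
  [5] 'u' (letter)
  [6] 'l' (letter)
  [7] 'a' (letter)
  [8] 't' (letter)
  [9] 'o' (letter)
  [10] 'r' (letter)
Units from scan: 10
Sound units = 10 units


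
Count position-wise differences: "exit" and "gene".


Comparing character by character (same length = 4):
  Pos 0: 'e' vs 'g' !=
  Pos 1: 'x' vs 'e' !=
  Pos 2: 'i' vs 'n' !=
  Pos 3: 't' vs 'e' !=
Hamming distance = 4


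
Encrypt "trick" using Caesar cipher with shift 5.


Word: "trick"
Shift: 5
Each letter → (letter + shift) mod 26:
  't' (19) + 5 = 24 → 'y'
  'r' (17) + 5 = 22 → 'w'
  'i' (8) + 5 = 13 → 'n'
  'c' (2) + 5 = 7 → 'h'
  'k' (10) + 5 = 15 → 'p'
Result = "ywnhp"


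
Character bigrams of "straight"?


Word: "straight" (length 8)
Number of bigrams = 8 - 2 + 1 = 7
  Position 0: "st"
  Position 1: "tr"
  Position 2: "ra"
  Position 3: "ai"
  Position 4: "ig"
  Position 5: "gh"
  Position 6: "ht"
Bigrams = "st", "tr", "ra", "ai", "ig", "gh", "ht"


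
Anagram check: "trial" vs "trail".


Word 1: "trial" → sorted: ailrt
Word 2: "trail" → sorted: ailrt
Same letters? ailrt == ailrt
Anagram = Yes


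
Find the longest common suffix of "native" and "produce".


Word 1: "native"
Word 2: "produce"
Comparing from end:
  Pos -1: 'e' == 'e'
  Pos -2: 'v' != 'c' (stop)
LCS = "e" (length 1)


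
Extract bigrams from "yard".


Word: "yard" (length 4)
Number of bigrams = 4 - 2 + 1 = 3
  Position 0: "ya"
  Position 1: "ar"
  Position 2: "rd"
Bigrams = "ya", "ar", "rd"


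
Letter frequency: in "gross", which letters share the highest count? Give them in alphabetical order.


Word: "gross"
Letter counts:
  'g': 1
  'o': 1
  'r': 1
  's': 2
Maximum count = 2
Most frequent = 's' (2 times each)


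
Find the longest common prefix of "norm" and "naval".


Word 1: "norm"
Word 2: "naval"
Comparing from start:
  Pos 0: 'n' == 'n'
  Pos 1: 'o' != 'a' (stop)
LCP = "n" (length 1)


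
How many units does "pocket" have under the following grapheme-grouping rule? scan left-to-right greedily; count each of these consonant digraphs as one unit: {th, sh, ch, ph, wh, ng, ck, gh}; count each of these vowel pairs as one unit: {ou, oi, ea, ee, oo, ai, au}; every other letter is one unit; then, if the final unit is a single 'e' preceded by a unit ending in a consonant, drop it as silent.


Word: "pocket" (6 letters)
Left-to-right scan:
  [1] 'p' (letter)
  [2] 'o' (letter)
  [3] 'ck' (digraph)
  [4] 'e' (letter)
  [5] 't' (letter)
Units from scan: 5
Sound units = 5 units


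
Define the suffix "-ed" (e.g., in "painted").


Suffix: -ed
Example: painted (paint + -ed)
Meaning = past tense


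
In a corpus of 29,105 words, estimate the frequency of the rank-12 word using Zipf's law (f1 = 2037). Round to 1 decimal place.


Zipf's law: f(r) = f(1) / r
f(1) = 2037
f(12) = 2037 / 12
= 169.8 occurrences


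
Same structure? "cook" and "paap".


Pattern of "cook": [0, 1, 1, 2]
Pattern of "paap": [0, 1, 1, 0]
Patterns do not match
Same pattern = No


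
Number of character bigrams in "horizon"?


Word: "horizon" (length 7)
Number of 2-grams = length - 2 + 1 = 7 - 2 + 1
= 6


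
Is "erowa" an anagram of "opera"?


Word 1: "opera" → sorted: aeopr
Word 2: "erowa" → sorted: aeorw
Same letters? aeopr != aeorw
Anagram = No


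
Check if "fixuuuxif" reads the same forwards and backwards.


Word: "fixuuuxif"
Reversed: "fixuuuxif"
Forward == Backward? fixuuuxif == fixuuuxif
Palindrome = Yes


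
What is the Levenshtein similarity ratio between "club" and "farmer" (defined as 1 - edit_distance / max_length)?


Word 1: "club" (length 4)
Word 2: "farmer" (length 6)
One optimal edit sequence:
  1. insert 'f'  (+1)
  2. insert 'a'  (+1)
  3. substitute 'c' -> 'r'  (+1)
  4. substitute 'l' -> 'm'  (+1)
  5. substitute 'u' -> 'e'  (+1)
  6. substitute 'b' -> 'r'  (+1)
Edit distance = 6
Max length = max(4, 6) = 6
Similarity = 1 - 6/6
= 0.0000


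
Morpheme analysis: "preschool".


Word: "preschool"
Morphemes: pre- / school
Each morpheme carries meaning
= 2 morphemes


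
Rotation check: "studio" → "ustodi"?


Word: "studio", Candidate: "ustodi"
Method: check if candidate is substring of word+word
"studiostudio" contains "ustodi"? No
Is rotation = No


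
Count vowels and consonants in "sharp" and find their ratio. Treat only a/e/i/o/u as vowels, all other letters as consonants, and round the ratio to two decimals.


Word: "sharp"
Vowels (a,e,i,o,u): 1
Consonants: 4
Ratio = 1/4
= 0.25


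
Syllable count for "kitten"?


Word: "kitten"
Syllable breakdown: kit · ten
Counting: 2 parts
= 2 syllables


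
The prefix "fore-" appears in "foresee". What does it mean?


Prefix: fore-
Example: foresee (fore- + see)
Meaning = before


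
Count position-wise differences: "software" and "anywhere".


Comparing character by character (same length = 8):
  Pos 0: 's' vs 'a' !=
  Pos 1: 'o' vs 'n' !=
  Pos 2: 'f' vs 'y' !=
  Pos 3: 't' vs 'w' !=
  Pos 4: 'w' vs 'h' !=
  Pos 5: 'a' vs 'e' !=
  Pos 6: 'r' vs 'r' =
  Pos 7: 'e' vs 'e' =
Hamming distance = 6


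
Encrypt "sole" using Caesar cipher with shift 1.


Word: "sole"
Shift: 1
Each letter → (letter + shift) mod 26:
  's' (18) + 1 = 19 → 't'
  'o' (14) + 1 = 15 → 'p'
  'l' (11) + 1 = 12 → 'm'
  'e' (4) + 1 = 5 → 'f'
Result = "tpmf"


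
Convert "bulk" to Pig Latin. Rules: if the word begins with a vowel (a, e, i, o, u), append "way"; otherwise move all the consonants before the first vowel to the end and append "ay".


Word: "bulk"
Starts with consonant(s) → move to end, add 'ay'
Consonant cluster: "b"
Pig Latin = "ulkbay"


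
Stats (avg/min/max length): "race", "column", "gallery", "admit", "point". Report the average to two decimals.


Lengths: "race"=4, "column"=6, "gallery"=7, "admit"=5, "point"=5
Sum = 27, Count = 5
Average = 27/5 = 5.40
= avg=5.40, min=4, max=7


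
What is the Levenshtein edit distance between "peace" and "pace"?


Word 1: "peace" (length 5)
Word 2: "pace" (length 4)
One optimal edit sequence (insert/delete/substitute each cost 1):
  1. keep 'p'
  2. delete 'e'  (+1)
  3. keep 'a'
  4. keep 'c'
  5. keep 'e'
Total edit operations: 1
Edit distance = 1


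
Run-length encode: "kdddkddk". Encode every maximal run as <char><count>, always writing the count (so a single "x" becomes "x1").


String: "kdddkddk"
Scanning for consecutive runs:
  'k' x 1
  'd' x 3
  'k' x 1
  'd' x 2
  'k' x 1
RLE = "k1d3k1d2k1"


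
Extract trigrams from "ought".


Word: "ought" (length 5)
Number of trigrams = 5 - 3 + 1 = 3
  Position 0: "oug"
  Position 1: "ugh"
  Position 2: "ght"
Trigrams = "oug", "ugh", "ght"


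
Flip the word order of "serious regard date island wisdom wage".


Original: "serious regard date island wisdom wage"
Words (1..n): serious | regard | date | island | wisdom | wage
Reversed (n..1): wage | wisdom | island | date | regard | serious
Result = "wage wisdom island date regard serious"


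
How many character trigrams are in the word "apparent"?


Word: "apparent" (length 8)
Number of 3-grams = length - 3 + 1 = 8 - 3 + 1
= 6


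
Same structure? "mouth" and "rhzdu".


Pattern of "mouth": [0, 1, 2, 3, 4]
Pattern of "rhzdu": [0, 1, 2, 3, 4]
Patterns match
Same pattern = Yes


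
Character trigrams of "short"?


Word: "short" (length 5)
Number of trigrams = 5 - 3 + 1 = 3
  Position 0: "sho"
  Position 1: "hor"
  Position 2: "ort"
Trigrams = "sho", "hor", "ort"


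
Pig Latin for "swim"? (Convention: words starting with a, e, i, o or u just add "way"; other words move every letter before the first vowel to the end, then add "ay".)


Word: "swim"
Starts with consonant(s) → move to end, add 'ay'
Consonant cluster: "sw"
Pig Latin = "imsway"


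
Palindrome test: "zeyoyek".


Word: "zeyoyek"
Reversed: "keyoyez"
Forward == Backward? zeyoyek != keyoyez
Palindrome = No


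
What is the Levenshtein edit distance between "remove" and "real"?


Word 1: "remove" (length 6)
Word 2: "real" (length 4)
One optimal edit sequence (insert/delete/substitute each cost 1):
  1. keep 'r'
  2. keep 'e'
  3. delete 'm'  (+1)
  4. delete 'o'  (+1)
  5. substitute 'v' -> 'a'  (+1)
  6. substitute 'e' -> 'l'  (+1)
Total edit operations: 4
Edit distance = 4


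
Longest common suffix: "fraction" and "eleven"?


Word 1: "fraction"
Word 2: "eleven"
Comparing from end:
  Pos -1: 'n' == 'n'
  Pos -2: 'o' != 'e' (stop)
LCS = "n" (length 1)


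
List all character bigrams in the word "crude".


Word: "crude" (length 5)
Number of bigrams = 5 - 2 + 1 = 4
  Position 0: "cr"
  Position 1: "ru"
  Position 2: "ud"
  Position 3: "de"
Bigrams = "cr", "ru", "ud", "de"


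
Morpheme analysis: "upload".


Word: "upload"
Morphemes: up- | load
Each morpheme carries meaning
= 2 morphemes


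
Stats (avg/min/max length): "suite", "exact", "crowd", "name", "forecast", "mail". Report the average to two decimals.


Lengths: "suite"=5, "exact"=5, "crowd"=5, "name"=4, "forecast"=8, "mail"=4
Sum = 31, Count = 6
Average = 31/6 = 5.17
= avg=5.17, min=4, max=8


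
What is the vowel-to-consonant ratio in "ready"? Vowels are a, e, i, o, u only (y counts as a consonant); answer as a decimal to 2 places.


Word: "ready"
Vowels (a,e,i,o,u): 2
Consonants: 3
Ratio = 2/3
= 0.67


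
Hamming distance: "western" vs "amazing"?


Comparing character by character (same length = 7):
  Pos 0: 'w' vs 'a' !=
  Pos 1: 'e' vs 'm' !=
  Pos 2: 's' vs 'a' !=
  Pos 3: 't' vs 'z' !=
  Pos 4: 'e' vs 'i' !=
  Pos 5: 'r' vs 'n' !=
  Pos 6: 'n' vs 'g' !=
Hamming distance = 7


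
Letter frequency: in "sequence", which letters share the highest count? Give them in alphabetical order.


Word: "sequence"
Letter counts:
  'c': 1
  'e': 3
  'n': 1
  'q': 1
  's': 1
  'u': 1
Maximum count = 3
Most frequent = 'e' (3 times each)


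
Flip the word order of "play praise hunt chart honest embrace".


Original: "play praise hunt chart honest embrace"
Words (1..n): play | praise | hunt | chart | honest | embrace
Reversed (n..1): embrace | honest | chart | hunt | praise | play
Result = "embrace honest chart hunt praise play"


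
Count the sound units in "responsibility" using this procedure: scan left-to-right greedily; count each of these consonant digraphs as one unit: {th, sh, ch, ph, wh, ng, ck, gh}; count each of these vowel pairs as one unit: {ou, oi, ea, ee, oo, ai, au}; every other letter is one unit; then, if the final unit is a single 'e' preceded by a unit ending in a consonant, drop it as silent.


Word: "responsibility" (14 letters)
Left-to-right scan:
  1. 'r' (letter)
  2. 'e' (letter)
  3. 's' (letter)
  4. 'p' (letter)
  5. 'o' (letter)
  6. 'n' (letter)
  7. 's' (letter)
  8. 'i' (letter)
  9. 'b' (letter)
  10. 'i' (letter)
  11. 'l' (letter)
  12. 'i' (letter)
  13. 't' (letter)
  14. 'y' (letter)
Units from scan: 14
Sound units = 14 units


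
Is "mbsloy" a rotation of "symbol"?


Word: "symbol", Candidate: "mbsloy"
Method: check if candidate is substring of word+word
"symbolsymbol" contains "mbsloy"? No
Is rotation = No


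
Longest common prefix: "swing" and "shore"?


Word 1: "swing"
Word 2: "shore"
Comparing from start:
  Pos 0: 's' == 's'
  Pos 1: 'w' != 'h' (stop)
LCP = "s" (length 1)


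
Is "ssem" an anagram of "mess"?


Word 1: "mess" → sorted: emss
Word 2: "ssem" → sorted: emss
Same letters? emss == emss
Anagram = Yes


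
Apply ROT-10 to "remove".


Word: "remove"
Shift: 10
Each letter → (letter + shift) mod 26:
  'r' (17) + 10 = 1 → 'b'
  'e' (4) + 10 = 14 → 'o'
  'm' (12) + 10 = 22 → 'w'
  'o' (14) + 10 = 24 → 'y'
  'v' (21) + 10 = 5 → 'f'
  'e' (4) + 10 = 14 → 'o'
Result = "bowyfo"


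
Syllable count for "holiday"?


Word: "holiday"
Syllable breakdown: hol-i-day
Counting: 3 parts
= 3 syllables


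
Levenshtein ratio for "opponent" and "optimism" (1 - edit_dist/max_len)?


Word 1: "opponent" (length 8)
Word 2: "optimism" (length 8)
One optimal edit sequence:
  1. keep 'o'
  2. keep 'p'
  3. substitute 'p' -> 't'  (+1)
  4. substitute 'o' -> 'i'  (+1)
  5. substitute 'n' -> 'm'  (+1)
  6. substitute 'e' -> 'i'  (+1)
  7. substitute 'n' -> 's'  (+1)
  8. substitute 't' -> 'm'  (+1)
Edit distance = 6
Max length = max(8, 8) = 8
Similarity = 1 - 6/8
= 0.2500


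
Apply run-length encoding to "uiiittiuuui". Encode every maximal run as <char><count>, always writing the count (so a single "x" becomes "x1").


String: "uiiittiuuui"
Scanning for consecutive runs:
  'u' x 1
  'i' x 3
  't' x 2
  'i' x 1
  'u' x 3
  'i' x 1
RLE = "u1i3t2i1u3i1"


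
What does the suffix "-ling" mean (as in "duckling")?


Suffix: -ling
Example: duckling = duck + -ling
Meaning = small / young


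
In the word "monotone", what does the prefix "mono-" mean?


Prefix: mono-
Example: monotone = mono- + tone
Meaning = one


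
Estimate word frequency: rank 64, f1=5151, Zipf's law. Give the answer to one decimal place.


Zipf's law: f(r) = f(1) / r
f(1) = 5151
f(64) = 5151 / 64
= 80.5 occurrences


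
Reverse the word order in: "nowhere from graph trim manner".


Original: "nowhere from graph trim manner"
Words (1..n): nowhere | from | graph | trim | manner
Reversed (n..1): manner | trim | graph | from | nowhere
Result = "manner trim graph from nowhere"


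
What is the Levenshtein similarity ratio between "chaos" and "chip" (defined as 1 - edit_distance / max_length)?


Word 1: "chaos" (length 5)
Word 2: "chip" (length 4)
One optimal edit sequence:
  1. keep 'c'
  2. keep 'h'
  3. delete 'a'  (+1)
  4. substitute 'o' -> 'i'  (+1)
  5. substitute 's' -> 'p'  (+1)
Edit distance = 3
Max length = max(5, 4) = 5
Similarity = 1 - 3/5
= 0.4000


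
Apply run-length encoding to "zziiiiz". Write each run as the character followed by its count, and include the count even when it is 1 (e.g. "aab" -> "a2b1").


String: "zziiiiz"
Scanning for consecutive runs:
  'z' x 2
  'i' x 4
  'z' x 1
RLE = "z2i4z1"


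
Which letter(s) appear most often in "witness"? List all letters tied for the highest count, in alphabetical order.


Word: "witness"
Letter counts:
  'e': 1
  'i': 1
  'n': 1
  's': 2
  't': 1
  'w': 1
Maximum count = 2
Most frequent = 's' (2 times each)


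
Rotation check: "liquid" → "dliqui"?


Word: "liquid", Candidate: "dliqui"
Method: check if candidate is substring of word+word
"liquidliquid" contains "dliqui"? Yes
Is rotation = Yes


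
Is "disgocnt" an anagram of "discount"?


Word 1: "discount" → sorted: cdinostu
Word 2: "disgocnt" → sorted: cdginost
Same letters? cdinostu != cdginost
Anagram = No


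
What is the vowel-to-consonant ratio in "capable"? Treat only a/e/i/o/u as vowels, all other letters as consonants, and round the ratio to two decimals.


Word: "capable"
Vowels (a,e,i,o,u): 3
Consonants: 4
Ratio = 3/4
= 0.75


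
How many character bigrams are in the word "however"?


Word: "however" (length 7)
Number of 2-grams = length - 2 + 1 = 7 - 2 + 1
= 6


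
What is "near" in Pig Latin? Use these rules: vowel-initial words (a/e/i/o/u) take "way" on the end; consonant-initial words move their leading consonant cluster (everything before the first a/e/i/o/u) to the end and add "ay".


Word: "near"
Starts with consonant(s) → move to end, add 'ay'
Consonant cluster: "n"
Pig Latin = "earnay"


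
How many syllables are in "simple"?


Word: "simple"
Syllable breakdown: sim-ple
Counting: 2 parts
= 2 syllables


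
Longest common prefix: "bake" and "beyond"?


Word 1: "bake"
Word 2: "beyond"
Comparing from start:
  Pos 0: 'b' == 'b'
  Pos 1: 'a' != 'e' (stop)
LCP = "b" (length 1)


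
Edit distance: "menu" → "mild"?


Word 1: "menu" (length 4)
Word 2: "mild" (length 4)
One optimal edit sequence (insert/delete/substitute each cost 1):
  1. keep 'm'
  2. substitute 'e' -> 'i'  (+1)
  3. substitute 'n' -> 'l'  (+1)
  4. substitute 'u' -> 'd'  (+1)
Total edit operations: 3
Edit distance = 3


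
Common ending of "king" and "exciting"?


Word 1: "king"
Word 2: "exciting"
Comparing from end:
  Pos -1: 'g' == 'g'
  Pos -2: 'n' == 'n'
  Pos -3: 'i' == 'i'
  Pos -4: 'k' != 't' (stop)
LCS = "ing" (length 3)


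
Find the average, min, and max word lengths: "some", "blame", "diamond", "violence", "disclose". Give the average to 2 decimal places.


Lengths: "some"=4, "blame"=5, "diamond"=7, "violence"=8, "disclose"=8
Sum = 32, Count = 5
Average = 32/5 = 6.40
= avg=6.40, min=4, max=8


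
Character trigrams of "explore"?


Word: "explore" (length 7)
Number of trigrams = 7 - 3 + 1 = 5
  Position 0: "exp"
  Position 1: "xpl"
  Position 2: "plo"
  Position 3: "lor"
  Position 4: "ore"
Trigrams = "exp", "xpl", "plo", "lor", "ore"


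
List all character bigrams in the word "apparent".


Word: "apparent" (length 8)
Number of bigrams = 8 - 2 + 1 = 7
  Position 0: "ap"
  Position 1: "pp"
  Position 2: "pa"
  Position 3: "ar"
  Position 4: "re"
  Position 5: "en"
  Position 6: "nt"
Bigrams = "ap", "pp", "pa", "ar", "re", "en", "nt"


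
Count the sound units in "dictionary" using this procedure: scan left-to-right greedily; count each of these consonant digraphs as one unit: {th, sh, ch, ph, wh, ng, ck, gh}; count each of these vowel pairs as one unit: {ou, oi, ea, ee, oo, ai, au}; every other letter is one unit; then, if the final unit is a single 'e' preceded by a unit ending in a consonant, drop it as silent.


Word: "dictionary" (10 letters)
Left-to-right scan:
  (1) 'd' (letter)
  (2) 'i' (letter)
  (3) 'c' (letter)
  (4) 't' (letter)
  (5) 'i' (letter)
  (6) 'o' (letter)
  (7) 'n' (letter)
  (8) 'a' (letter)
  (9) 'r' (letter)
  (10) 'y' (letter)
Units from scan: 10
Sound units = 10 units


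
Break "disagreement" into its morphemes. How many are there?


Word: "disagreement"
Morphemes: dis- + agree + -ment
Each morpheme carries meaning
= 3 morphemes


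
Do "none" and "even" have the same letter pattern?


Pattern of "none": [0, 1, 0, 2]
Pattern of "even": [0, 1, 0, 2]
Patterns match
Same pattern = Yes


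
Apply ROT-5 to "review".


Word: "review"
Shift: 5
Each letter → (letter + shift) mod 26:
  'r' (17) + 5 = 22 → 'w'
  'e' (4) + 5 = 9 → 'j'
  'v' (21) + 5 = 0 → 'a'
  'i' (8) + 5 = 13 → 'n'
  'e' (4) + 5 = 9 → 'j'
  'w' (22) + 5 = 1 → 'b'
Result = "wjanjb"


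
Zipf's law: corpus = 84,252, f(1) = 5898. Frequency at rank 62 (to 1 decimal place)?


Zipf's law: f(r) = f(1) / r
f(1) = 5898
f(62) = 5898 / 62
= 95.1 occurrences


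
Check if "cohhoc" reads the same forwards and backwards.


Word: "cohhoc"
Reversed: "cohhoc"
Forward == Backward? cohhoc == cohhoc
Palindrome = Yes


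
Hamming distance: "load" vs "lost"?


Comparing character by character (same length = 4):
  Pos 0: 'l' vs 'l' =
  Pos 1: 'o' vs 'o' =
  Pos 2: 'a' vs 's' !=
  Pos 3: 'd' vs 't' !=
Hamming distance = 2


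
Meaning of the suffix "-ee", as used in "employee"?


Suffix: -ee
Example: employee (employ + -ee)
Meaning = one who receives


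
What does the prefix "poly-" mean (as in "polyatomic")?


Prefix: poly-
Example: polyatomic = poly- + atomic
Meaning = many


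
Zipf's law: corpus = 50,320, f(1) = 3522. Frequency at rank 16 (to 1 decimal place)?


Zipf's law: f(r) = f(1) / r
f(1) = 3522
f(16) = 3522 / 16
= 220.1 occurrences


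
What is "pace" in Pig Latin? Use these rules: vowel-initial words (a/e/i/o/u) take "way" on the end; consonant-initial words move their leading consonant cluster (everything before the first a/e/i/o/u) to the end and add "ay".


Word: "pace"
Starts with consonant(s) → move to end, add 'ay'
Consonant cluster: "p"
Pig Latin = "acepay"


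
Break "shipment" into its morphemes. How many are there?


Word: "shipment"
Morphemes: ship | -ment
Each morpheme carries meaning
= 2 morphemes


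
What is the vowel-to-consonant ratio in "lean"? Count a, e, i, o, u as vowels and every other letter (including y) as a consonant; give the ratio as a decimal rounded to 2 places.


Word: "lean"
Vowels (a,e,i,o,u): 2
Consonants: 2
Ratio = 2/2
= 1.00


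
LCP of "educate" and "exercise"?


Word 1: "educate"
Word 2: "exercise"
Comparing from start:
  Pos 0: 'e' == 'e'
  Pos 1: 'd' != 'x' (stop)
LCP = "e" (length 1)


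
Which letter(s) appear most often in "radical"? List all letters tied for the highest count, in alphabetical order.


Word: "radical"
Letter counts:
  'a': 2
  'c': 1
  'd': 1
  'i': 1
  'l': 1
  'r': 1
Maximum count = 2
Most frequent = 'a' (2 times each)


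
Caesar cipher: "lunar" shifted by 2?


Word: "lunar"
Shift: 2
Each letter → (letter + shift) mod 26:
  'l' (11) + 2 = 13 → 'n'
  'u' (20) + 2 = 22 → 'w'
  'n' (13) + 2 = 15 → 'p'
  'a' (0) + 2 = 2 → 'c'
  'r' (17) + 2 = 19 → 't'
Result = "nwpct"


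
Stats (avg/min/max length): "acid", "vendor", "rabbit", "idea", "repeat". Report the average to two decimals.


Lengths: "acid"=4, "vendor"=6, "rabbit"=6, "idea"=4, "repeat"=6
Sum = 26, Count = 5
Average = 26/5 = 5.20
= avg=5.20, min=4, max=6


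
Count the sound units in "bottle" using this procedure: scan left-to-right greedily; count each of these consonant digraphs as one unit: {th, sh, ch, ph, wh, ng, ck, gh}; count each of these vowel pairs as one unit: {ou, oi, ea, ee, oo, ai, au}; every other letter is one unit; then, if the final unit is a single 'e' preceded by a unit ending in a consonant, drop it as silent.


Word: "bottle" (6 letters)
Left-to-right scan:
  [1] 'b' (letter)
  [2] 'o' (letter)
  [3] 't' (letter)
  [4] 't' (letter)
  [5] 'l' (letter)
  [6] 'e' (letter)
Units from scan: 6
Final unit is 'e' after a consonant -> drop as silent (-1)
Sound units = 5 units


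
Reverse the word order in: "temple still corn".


Original: "temple still corn"
Words (1..n): temple | still | corn
Reversed (n..1): corn | still | temple
Result = "corn still temple"


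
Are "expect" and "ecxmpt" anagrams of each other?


Word 1: "expect" → sorted: ceeptx
Word 2: "ecxmpt" → sorted: cemptx
Same letters? ceeptx != cemptx
Anagram = No


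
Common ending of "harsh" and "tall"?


Word 1: "harsh"
Word 2: "tall"
Comparing from end:
  Pos -1: 'h' != 'l' (stop)
LCS = "" (length 0)


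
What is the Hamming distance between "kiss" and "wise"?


Comparing character by character (same length = 4):
  Pos 0: 'k' vs 'w' !=
  Pos 1: 'i' vs 'i' =
  Pos 2: 's' vs 's' =
  Pos 3: 's' vs 'e' !=
Hamming distance = 2


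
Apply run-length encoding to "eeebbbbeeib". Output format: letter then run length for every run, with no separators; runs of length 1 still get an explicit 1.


String: "eeebbbbeeib"
Scanning for consecutive runs:
  'e' x 3
  'b' x 4
  'e' x 2
  'i' x 1
  'b' x 1
RLE = "e3b4e2i1b1"


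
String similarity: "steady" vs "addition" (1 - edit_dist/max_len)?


Word 1: "steady" (length 6)
Word 2: "addition" (length 8)
One optimal edit sequence:
  1. insert 'a'  (+1)
  2. insert 'd'  (+1)
  3. substitute 's' -> 'd'  (+1)
  4. substitute 't' -> 'i'  (+1)
  5. substitute 'e' -> 't'  (+1)
  6. substitute 'a' -> 'i'  (+1)
  7. substitute 'd' -> 'o'  (+1)
  8. substitute 'y' -> 'n'  (+1)
Edit distance = 8
Max length = max(6, 8) = 8
Similarity = 1 - 8/8
= 0.0000


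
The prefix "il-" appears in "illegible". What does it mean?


Prefix: il-
As in: illegible -> il- + legible
Meaning = not


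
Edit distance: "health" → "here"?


Word 1: "health" (length 6)
Word 2: "here" (length 4)
One optimal edit sequence (insert/delete/substitute each cost 1):
  1. keep 'h'
  2. keep 'e'
  3. delete 'a'  (+1)
  4. delete 'l'  (+1)
  5. substitute 't' -> 'r'  (+1)
  6. substitute 'h' -> 'e'  (+1)
Total edit operations: 4
Edit distance = 4


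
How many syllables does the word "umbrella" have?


Word: "umbrella"
Syllable breakdown: um / brel / la
Counting: 3 parts
= 3 syllables


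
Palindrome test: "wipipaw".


Word: "wipipaw"
Reversed: "wapipiw"
Forward == Backward? wipipaw != wapipiw
Palindrome = No


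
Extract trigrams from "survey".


Word: "survey" (length 6)
Number of trigrams = 6 - 3 + 1 = 4
  Position 0: "sur"
  Position 1: "urv"
  Position 2: "rve"
  Position 3: "vey"
Trigrams = "sur", "urv", "rve", "vey"


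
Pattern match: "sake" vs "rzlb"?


Pattern of "sake": [0, 1, 2, 3]
Pattern of "rzlb": [0, 1, 2, 3]
Patterns match
Same pattern = Yes


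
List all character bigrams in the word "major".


Word: "major" (length 5)
Number of bigrams = 5 - 2 + 1 = 4
  Position 0: "ma"
  Position 1: "aj"
  Position 2: "jo"
  Position 3: "or"
Bigrams = "ma", "aj", "jo", "or"


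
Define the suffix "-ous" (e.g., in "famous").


Suffix: -ous
Example: famous (fame + -ous, with a spelling change)
Meaning = having quality of
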